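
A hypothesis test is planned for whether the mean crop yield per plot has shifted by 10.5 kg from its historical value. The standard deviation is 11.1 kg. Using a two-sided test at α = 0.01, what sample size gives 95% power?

For a one-sample z-test, n = ((z_{α/2} + z_β)·σ/δ)².
z_{α/2} = 2.576 (two-sided α = 0.01); z_β = 1.645 (power 95% → β = 0.05).
n = (4.221 × 11.1 / 10.5)² = 19.91
Round up: n = 20.

20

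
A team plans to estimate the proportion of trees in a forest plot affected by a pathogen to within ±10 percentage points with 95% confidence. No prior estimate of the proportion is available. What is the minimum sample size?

97

For a proportion with margin E = 0.1 at 95% confidence, z = 1.960.
With no prior estimate, use p = 0.5, which maximizes p(1−p) at 0.25.
n = 0.25 × (z/E)² = 0.25 × (1.960/0.1)² = 96.04
Round up: n = 97.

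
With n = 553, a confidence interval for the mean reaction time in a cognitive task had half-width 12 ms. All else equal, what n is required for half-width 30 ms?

Margin of error scales as 1/√n, so n₂ = n₁·(E₁/E₂)².
n₂ = 553 × (12/30)² = 553 × 0.16 = 88.48
Round up: n₂ = 89.

89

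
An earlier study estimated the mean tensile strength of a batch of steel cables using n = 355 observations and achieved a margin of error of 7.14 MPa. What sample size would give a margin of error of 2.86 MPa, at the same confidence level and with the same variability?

Margin of error scales as 1/√n, so n₂ = n₁·(E₁/E₂)².
n₂ = 355 × (7.14/2.86)² = 355 × 6.233 = 2212.71
Round up: n₂ = 2213.

n = 2213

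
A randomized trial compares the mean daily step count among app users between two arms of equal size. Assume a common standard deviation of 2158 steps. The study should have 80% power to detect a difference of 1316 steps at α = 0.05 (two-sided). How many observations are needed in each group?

43 per group

For two equal groups, n per group = 2·((z_{α/2} + z_β)·σ/δ)².
z_{α/2} = 1.960; z_β = 0.842 (power 80%).
n = 2 × (2.802 × 2158 / 1316)² = 2 × 21.11 = 42.22
Round up: n = 43 per group.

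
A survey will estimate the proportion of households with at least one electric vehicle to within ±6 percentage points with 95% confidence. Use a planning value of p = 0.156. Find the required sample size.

141

For a proportion with margin E = 0.06 at 95% confidence, z = 1.960.
n = p̂(1−p̂)(z/E)² = 0.156 × 0.844 × (1.960/0.06)² = 140.50
Round up: n = 141.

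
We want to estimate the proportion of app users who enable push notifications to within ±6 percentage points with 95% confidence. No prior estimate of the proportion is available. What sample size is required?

267

For a proportion with margin E = 0.06 at 95% confidence, z = 1.960.
With no prior estimate, use p = 0.5, which maximizes p(1−p) at 0.25.
n = 0.25 × (z/E)² = 0.25 × (1.960/0.06)² = 266.78
Round up: n = 267.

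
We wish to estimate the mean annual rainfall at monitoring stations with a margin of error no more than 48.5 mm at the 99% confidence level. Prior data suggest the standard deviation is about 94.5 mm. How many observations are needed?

For a mean, the margin of error is E = z·σ/√n, so n = (zσ/E)².
At 99% confidence, z = 2.576.
n = (2.576 × 94.5 / 48.5)² = 25.19
Round up: n = 26.

26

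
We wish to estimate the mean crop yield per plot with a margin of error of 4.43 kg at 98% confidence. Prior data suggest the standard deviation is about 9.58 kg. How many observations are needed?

For a mean, the margin of error is E = z·σ/√n, so n = (zσ/E)².
At 98% confidence, z = 2.326.
n = (2.326 × 9.58 / 4.43)² = 25.30
Round up: n = 26.

26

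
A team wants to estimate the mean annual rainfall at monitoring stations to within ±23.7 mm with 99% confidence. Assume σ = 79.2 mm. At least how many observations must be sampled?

For a mean, the margin of error is E = z·σ/√n, so n = (zσ/E)².
At 99% confidence, z = 2.576.
n = (2.576 × 79.2 / 23.7)² = 74.10
Round up: n = 75.

75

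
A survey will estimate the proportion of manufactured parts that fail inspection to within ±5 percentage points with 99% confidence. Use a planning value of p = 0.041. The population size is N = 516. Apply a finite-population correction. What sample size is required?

n = 87

For a proportion with margin E = 0.05 at 99% confidence, z = 2.576.
n = p̂(1−p̂)(z/E)² = 0.041 × 0.959 × (2.576/0.05)² = 104.36 — call this n₀.
Finite-population correction with N = 516: n = n₀ / (1 + (n₀−1)/N) = 104.36 / 1.2 = 86.97
Round up: n = 87.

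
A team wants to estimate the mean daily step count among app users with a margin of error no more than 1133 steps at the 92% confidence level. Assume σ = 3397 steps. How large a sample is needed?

n = 28

For a mean, the margin of error is E = z·σ/√n, so n = (zσ/E)².
At 92% confidence, z = 1.751.
n = (1.751 × 3397 / 1133)² = 27.56
Round up: n = 28.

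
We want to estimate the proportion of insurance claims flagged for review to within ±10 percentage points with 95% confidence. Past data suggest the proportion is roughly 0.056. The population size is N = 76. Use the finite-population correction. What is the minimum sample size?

n = 17

For a proportion with margin E = 0.1 at 95% confidence, z = 1.960.
n = p̂(1−p̂)(z/E)² = 0.056 × 0.944 × (1.960/0.1)² = 20.31 — call this n₀.
Finite-population correction with N = 76: n = n₀ / (1 + (n₀−1)/N) = 20.31 / 1.254 = 16.20
Round up: n = 17.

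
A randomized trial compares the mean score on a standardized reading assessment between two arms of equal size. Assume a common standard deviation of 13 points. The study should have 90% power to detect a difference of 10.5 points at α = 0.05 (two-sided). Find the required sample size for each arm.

For two equal groups, n per group = 2·((z_{α/2} + z_β)·σ/δ)².
z_{α/2} = 1.960; z_β = 1.282 (power 90%).
n = 2 × (3.242 × 13 / 10.5)² = 2 × 16.11 = 32.22
Round up: n = 33 per group.

33 per group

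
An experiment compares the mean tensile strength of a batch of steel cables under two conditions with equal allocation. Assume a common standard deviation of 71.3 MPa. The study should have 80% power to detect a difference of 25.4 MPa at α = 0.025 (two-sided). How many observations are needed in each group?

150 per group

For two equal groups, n per group = 2·((z_{α/2} + z_β)·σ/δ)².
z_{α/2} = 2.241; z_β = 0.842 (power 80%).
n = 2 × (3.083 × 71.3 / 25.4)² = 2 × 74.90 = 149.80
Round up: n = 150 per group.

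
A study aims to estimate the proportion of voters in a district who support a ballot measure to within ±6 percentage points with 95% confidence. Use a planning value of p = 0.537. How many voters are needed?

266

For a proportion with margin E = 0.06 at 95% confidence, z = 1.960.
n = p̂(1−p̂)(z/E)² = 0.537 × 0.463 × (1.960/0.06)² = 265.32
Round up: n = 266.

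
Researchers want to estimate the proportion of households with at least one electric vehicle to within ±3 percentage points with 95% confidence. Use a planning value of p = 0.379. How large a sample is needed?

n = 1005

For a proportion with margin E = 0.03 at 95% confidence, z = 1.960.
n = p̂(1−p̂)(z/E)² = 0.379 × 0.621 × (1.960/0.03)² = 1004.62
Round up: n = 1005.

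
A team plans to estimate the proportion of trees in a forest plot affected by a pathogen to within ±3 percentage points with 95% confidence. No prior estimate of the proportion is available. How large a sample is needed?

For a proportion with margin E = 0.03 at 95% confidence, z = 1.960.
With no prior estimate, use p = 0.5, which maximizes p(1−p) at 0.25.
n = 0.25 × (z/E)² = 0.25 × (1.960/0.03)² = 1067.11
Round up: n = 1068.

1068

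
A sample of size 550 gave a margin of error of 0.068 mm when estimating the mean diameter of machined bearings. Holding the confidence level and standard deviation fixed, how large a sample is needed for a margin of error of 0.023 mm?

Margin of error scales as 1/√n, so n₂ = n₁·(E₁/E₂)².
n₂ = 550 × (0.068/0.023)² = 550 × 8.741 = 4807.55
Round up: n₂ = 4808.

4808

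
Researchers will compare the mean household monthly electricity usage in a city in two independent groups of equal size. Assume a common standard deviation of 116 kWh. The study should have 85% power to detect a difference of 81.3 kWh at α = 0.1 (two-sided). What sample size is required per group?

30 per group

For two equal groups, n per group = 2·((z_{α/2} + z_β)·σ/δ)².
z_{α/2} = 1.645; z_β = 1.036 (power 85%).
n = 2 × (2.681 × 116 / 81.3)² = 2 × 14.63 = 29.26
Round up: n = 30 per group.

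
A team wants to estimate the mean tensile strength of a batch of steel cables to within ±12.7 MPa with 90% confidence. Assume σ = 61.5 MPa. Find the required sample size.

n = 64

For a mean, the margin of error is E = z·σ/√n, so n = (zσ/E)².
At 90% confidence, z = 1.645.
n = (1.645 × 61.5 / 12.7)² = 63.46
Round up: n = 64.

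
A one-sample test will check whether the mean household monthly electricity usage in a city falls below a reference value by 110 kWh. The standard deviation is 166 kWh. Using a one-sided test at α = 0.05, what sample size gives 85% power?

n = 17

For a one-sample z-test, n = ((z_α + z_β)·σ/δ)².
z_α = 1.645 (one-sided α = 0.05); z_β = 1.036 (power 85% → β = 0.15).
n = (2.681 × 166 / 110)² = 16.37
Round up: n = 17.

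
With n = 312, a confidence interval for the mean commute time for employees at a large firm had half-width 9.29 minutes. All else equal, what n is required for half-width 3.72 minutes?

Margin of error scales as 1/√n, so n₂ = n₁·(E₁/E₂)².
n₂ = 312 × (9.29/3.72)² = 312 × 6.237 = 1945.94
Round up: n₂ = 1946.

1946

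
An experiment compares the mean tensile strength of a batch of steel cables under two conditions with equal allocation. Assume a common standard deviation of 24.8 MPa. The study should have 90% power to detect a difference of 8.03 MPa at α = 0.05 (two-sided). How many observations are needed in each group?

For two equal groups, n per group = 2·((z_{α/2} + z_β)·σ/δ)².
z_{α/2} = 1.960; z_β = 1.282 (power 90%).
n = 2 × (3.242 × 24.8 / 8.03)² = 2 × 100.25 = 200.50
Round up: n = 201 per group.

201 per group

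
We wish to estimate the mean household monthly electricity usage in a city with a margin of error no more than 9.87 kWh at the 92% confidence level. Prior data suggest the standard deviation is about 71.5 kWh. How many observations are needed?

161

For a mean, the margin of error is E = z·σ/√n, so n = (zσ/E)².
At 92% confidence, z = 1.751.
n = (1.751 × 71.5 / 9.87)² = 160.90
Round up: n = 161.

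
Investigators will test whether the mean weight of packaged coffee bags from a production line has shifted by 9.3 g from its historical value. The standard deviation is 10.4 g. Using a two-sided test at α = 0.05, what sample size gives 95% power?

17

For a one-sample z-test, n = ((z_{α/2} + z_β)·σ/δ)².
z_{α/2} = 1.960 (two-sided α = 0.05); z_β = 1.645 (power 95% → β = 0.05).
n = (3.605 × 10.4 / 9.3)² = 16.25
Round up: n = 17.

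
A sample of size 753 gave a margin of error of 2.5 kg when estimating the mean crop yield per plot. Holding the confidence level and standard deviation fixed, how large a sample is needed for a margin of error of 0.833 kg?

6783

Margin of error scales as 1/√n, so n₂ = n₁·(E₁/E₂)².
n₂ = 753 × (2.5/0.833)² = 753 × 9.007 = 6782.27
Round up: n₂ = 6783.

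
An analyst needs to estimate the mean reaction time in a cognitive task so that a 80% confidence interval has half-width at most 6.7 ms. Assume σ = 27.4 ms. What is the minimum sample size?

For a mean, the margin of error is E = z·σ/√n, so n = (zσ/E)².
At 80% confidence, z = 1.282.
n = (1.282 × 27.4 / 6.7)² = 27.49
Round up: n = 28.

28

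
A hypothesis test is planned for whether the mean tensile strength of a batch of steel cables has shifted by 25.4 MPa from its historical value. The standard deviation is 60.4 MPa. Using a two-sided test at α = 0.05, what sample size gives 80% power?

For a one-sample z-test, n = ((z_{α/2} + z_β)·σ/δ)².
z_{α/2} = 1.960 (two-sided α = 0.05); z_β = 0.842 (power 80% → β = 0.2).
n = (2.802 × 60.4 / 25.4)² = 44.40
Round up: n = 45.

n = 45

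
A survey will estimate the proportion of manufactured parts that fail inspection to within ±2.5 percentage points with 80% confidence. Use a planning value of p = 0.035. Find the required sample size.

For a proportion with margin E = 0.025 at 80% confidence, z = 1.282.
n = p̂(1−p̂)(z/E)² = 0.035 × 0.965 × (1.282/0.025)² = 88.82
Round up: n = 89.

n = 89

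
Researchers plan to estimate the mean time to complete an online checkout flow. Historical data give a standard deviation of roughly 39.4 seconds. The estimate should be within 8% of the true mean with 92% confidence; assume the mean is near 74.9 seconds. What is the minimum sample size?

133

For a mean, the margin of error is E = z·σ/√n, so n = (zσ/E)².
At 92% confidence, z = 1.751.
E = 8% of 74.9 = 5.992 seconds.
n = (1.751 × 39.4 / 5.992)² = 132.56
Round up: n = 133.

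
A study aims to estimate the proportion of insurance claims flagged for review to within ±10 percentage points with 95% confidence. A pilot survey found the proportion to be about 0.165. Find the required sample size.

For a proportion with margin E = 0.1 at 95% confidence, z = 1.960.
n = p̂(1−p̂)(z/E)² = 0.165 × 0.835 × (1.960/0.1)² = 52.93
Round up: n = 53.

53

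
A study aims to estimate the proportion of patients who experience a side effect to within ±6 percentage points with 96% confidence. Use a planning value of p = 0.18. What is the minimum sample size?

173

For a proportion with margin E = 0.06 at 96% confidence, z = 2.054.
n = p̂(1−p̂)(z/E)² = 0.18 × 0.82 × (2.054/0.06)² = 172.98
Round up: n = 173.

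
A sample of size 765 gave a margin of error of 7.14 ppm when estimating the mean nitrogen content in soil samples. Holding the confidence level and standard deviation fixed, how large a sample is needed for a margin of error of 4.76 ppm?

Margin of error scales as 1/√n, so n₂ = n₁·(E₁/E₂)².
n₂ = 765 × (7.14/4.76)² = 765 × 2.25 = 1721.25
Round up: n₂ = 1722.

1722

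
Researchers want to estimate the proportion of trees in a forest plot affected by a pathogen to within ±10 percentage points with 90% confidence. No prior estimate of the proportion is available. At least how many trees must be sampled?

For a proportion with margin E = 0.1 at 90% confidence, z = 1.645.
With no prior estimate, use p = 0.5, which maximizes p(1−p) at 0.25.
n = 0.25 × (z/E)² = 0.25 × (1.645/0.1)² = 67.65
Round up: n = 68.

68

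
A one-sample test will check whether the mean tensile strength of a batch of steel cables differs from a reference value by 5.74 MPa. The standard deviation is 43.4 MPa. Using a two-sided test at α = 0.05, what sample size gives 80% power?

For a one-sample z-test, n = ((z_{α/2} + z_β)·σ/δ)².
z_{α/2} = 1.960 (two-sided α = 0.05); z_β = 0.842 (power 80% → β = 0.2).
n = (2.802 × 43.4 / 5.74)² = 448.84
Round up: n = 449.

449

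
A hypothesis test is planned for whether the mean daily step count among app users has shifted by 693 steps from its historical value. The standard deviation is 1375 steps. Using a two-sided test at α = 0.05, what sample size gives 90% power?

42

For a one-sample z-test, n = ((z_{α/2} + z_β)·σ/δ)².
z_{α/2} = 1.960 (two-sided α = 0.05); z_β = 1.282 (power 90% → β = 0.1).
n = (3.242 × 1375 / 693)² = 41.38
Round up: n = 42.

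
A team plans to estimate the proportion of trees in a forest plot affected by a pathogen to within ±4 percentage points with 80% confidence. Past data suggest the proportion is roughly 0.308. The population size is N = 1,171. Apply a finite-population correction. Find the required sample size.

185

For a proportion with margin E = 0.04 at 80% confidence, z = 1.282.
n = p̂(1−p̂)(z/E)² = 0.308 × 0.692 × (1.282/0.04)² = 218.93 — call this n₀.
Finite-population correction with N = 1,171: n = n₀ / (1 + (n₀−1)/N) = 218.93 / 1.186 = 184.60
Round up: n = 185.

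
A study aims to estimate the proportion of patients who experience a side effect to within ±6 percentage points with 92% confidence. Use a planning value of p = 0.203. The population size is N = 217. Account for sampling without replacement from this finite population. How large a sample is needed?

For a proportion with margin E = 0.06 at 92% confidence, z = 1.751.
n = p̂(1−p̂)(z/E)² = 0.203 × 0.797 × (1.751/0.06)² = 137.79 — call this n₀.
Finite-population correction with N = 217: n = n₀ / (1 + (n₀−1)/N) = 137.79 / 1.63 = 84.53
Round up: n = 85.

85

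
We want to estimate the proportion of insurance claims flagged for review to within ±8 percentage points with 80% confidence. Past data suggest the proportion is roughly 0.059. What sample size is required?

For a proportion with margin E = 0.08 at 80% confidence, z = 1.282.
n = p̂(1−p̂)(z/E)² = 0.059 × 0.941 × (1.282/0.08)² = 14.26
Round up: n = 15.

n = 15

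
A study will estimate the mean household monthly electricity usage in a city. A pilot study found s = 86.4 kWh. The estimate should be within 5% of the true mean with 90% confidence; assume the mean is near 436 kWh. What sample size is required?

43

For a mean, the margin of error is E = z·σ/√n, so n = (zσ/E)².
At 90% confidence, z = 1.645.
E = 5% of 436 = 21.8 kWh.
n = (1.645 × 86.4 / 21.8)² = 42.51
Round up: n = 43.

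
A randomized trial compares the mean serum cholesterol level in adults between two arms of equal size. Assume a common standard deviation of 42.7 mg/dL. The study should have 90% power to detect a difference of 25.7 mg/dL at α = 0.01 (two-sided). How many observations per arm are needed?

83 per group

For two equal groups, n per group = 2·((z_{α/2} + z_β)·σ/δ)².
z_{α/2} = 2.576; z_β = 1.282 (power 90%).
n = 2 × (3.858 × 42.7 / 25.7)² = 2 × 41.09 = 82.18
Round up: n = 83 per group.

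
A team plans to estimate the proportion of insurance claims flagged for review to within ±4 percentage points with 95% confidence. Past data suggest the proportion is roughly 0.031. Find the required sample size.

For a proportion with margin E = 0.04 at 95% confidence, z = 1.960.
n = p̂(1−p̂)(z/E)² = 0.031 × 0.969 × (1.960/0.04)² = 72.12
Round up: n = 73.

73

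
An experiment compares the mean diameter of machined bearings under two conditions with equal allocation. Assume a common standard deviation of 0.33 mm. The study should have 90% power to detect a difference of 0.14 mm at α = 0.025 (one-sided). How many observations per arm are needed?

117 per group

For two equal groups, n per group = 2·((z_α + z_β)·σ/δ)².
z_α = 1.960; z_β = 1.282 (power 90%).
n = 2 × (3.242 × 0.33 / 0.14)² = 2 × 58.40 = 116.80
Round up: n = 117 per group.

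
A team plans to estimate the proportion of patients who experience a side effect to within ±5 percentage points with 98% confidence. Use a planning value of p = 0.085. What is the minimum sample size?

For a proportion with margin E = 0.05 at 98% confidence, z = 2.326.
n = p̂(1−p̂)(z/E)² = 0.085 × 0.915 × (2.326/0.05)² = 168.31
Round up: n = 169.

n = 169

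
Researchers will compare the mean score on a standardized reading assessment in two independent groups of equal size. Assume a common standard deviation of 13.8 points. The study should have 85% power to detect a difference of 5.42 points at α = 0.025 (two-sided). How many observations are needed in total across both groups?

For two equal groups, n per group = 2·((z_{α/2} + z_β)·σ/δ)².
z_{α/2} = 2.241; z_β = 1.036 (power 85%).
n = 2 × (3.277 × 13.8 / 5.42)² = 2 × 69.62 = 139.24
Round up: n = 140 per group.
Total across both groups: 2 × 140 = 280.

280 total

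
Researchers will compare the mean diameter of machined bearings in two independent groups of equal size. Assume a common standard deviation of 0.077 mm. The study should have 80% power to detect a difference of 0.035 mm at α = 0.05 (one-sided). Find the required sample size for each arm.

60 per group

For two equal groups, n per group = 2·((z_α + z_β)·σ/δ)².
z_α = 1.645; z_β = 0.842 (power 80%).
n = 2 × (2.487 × 0.077 / 0.035)² = 2 × 29.94 = 59.88
Round up: n = 60 per group.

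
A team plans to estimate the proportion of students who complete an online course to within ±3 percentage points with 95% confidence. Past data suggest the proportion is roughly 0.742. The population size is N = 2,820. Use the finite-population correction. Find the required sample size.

634

For a proportion with margin E = 0.03 at 95% confidence, z = 1.960.
n = p̂(1−p̂)(z/E)² = 0.742 × 0.258 × (1.960/0.03)² = 817.13 — call this n₀.
Finite-population correction with N = 2,820: n = n₀ / (1 + (n₀−1)/N) = 817.13 / 1.289 = 633.93
Round up: n = 634.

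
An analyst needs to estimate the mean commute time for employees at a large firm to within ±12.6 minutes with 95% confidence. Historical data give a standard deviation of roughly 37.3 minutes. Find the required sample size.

34

For a mean, the margin of error is E = z·σ/√n, so n = (zσ/E)².
At 95% confidence, z = 1.960.
n = (1.960 × 37.3 / 12.6)² = 33.67
Round up: n = 34.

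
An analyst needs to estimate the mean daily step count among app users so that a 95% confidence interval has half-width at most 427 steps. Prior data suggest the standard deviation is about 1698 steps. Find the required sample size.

For a mean, the margin of error is E = z·σ/√n, so n = (zσ/E)².
At 95% confidence, z = 1.960.
n = (1.960 × 1698 / 427)² = 60.75
Round up: n = 61.

61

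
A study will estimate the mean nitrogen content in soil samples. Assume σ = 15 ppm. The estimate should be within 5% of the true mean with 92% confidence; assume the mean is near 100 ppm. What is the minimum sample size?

For a mean, the margin of error is E = z·σ/√n, so n = (zσ/E)².
At 92% confidence, z = 1.751.
E = 5% of 100 = 5 ppm.
n = (1.751 × 15 / 5)² = 27.59
Round up: n = 28.

28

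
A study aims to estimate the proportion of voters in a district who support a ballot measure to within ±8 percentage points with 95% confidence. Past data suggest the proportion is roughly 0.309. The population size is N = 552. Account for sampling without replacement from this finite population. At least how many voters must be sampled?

For a proportion with margin E = 0.08 at 95% confidence, z = 1.960.
n = p̂(1−p̂)(z/E)² = 0.309 × 0.691 × (1.960/0.08)² = 128.16 — call this n₀.
Finite-population correction with N = 552: n = n₀ / (1 + (n₀−1)/N) = 128.16 / 1.23 = 104.20
Round up: n = 105.

105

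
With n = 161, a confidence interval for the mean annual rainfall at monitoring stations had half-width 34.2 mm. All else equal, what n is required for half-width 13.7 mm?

Margin of error scales as 1/√n, so n₂ = n₁·(E₁/E₂)².
n₂ = 161 × (34.2/13.7)² = 161 × 6.232 = 1003.35
Round up: n₂ = 1004.

n = 1004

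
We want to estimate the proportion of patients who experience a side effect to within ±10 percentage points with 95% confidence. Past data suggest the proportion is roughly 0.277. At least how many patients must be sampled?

77

For a proportion with margin E = 0.1 at 95% confidence, z = 1.960.
n = p̂(1−p̂)(z/E)² = 0.277 × 0.723 × (1.960/0.1)² = 76.94
Round up: n = 77.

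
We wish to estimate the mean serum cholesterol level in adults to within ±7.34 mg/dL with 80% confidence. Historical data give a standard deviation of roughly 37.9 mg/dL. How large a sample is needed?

For a mean, the margin of error is E = z·σ/√n, so n = (zσ/E)².
At 80% confidence, z = 1.282.
n = (1.282 × 37.9 / 7.34)² = 43.82
Round up: n = 44.

44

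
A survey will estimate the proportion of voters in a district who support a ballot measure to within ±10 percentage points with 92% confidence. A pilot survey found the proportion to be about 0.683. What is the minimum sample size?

For a proportion with margin E = 0.1 at 92% confidence, z = 1.751.
n = p̂(1−p̂)(z/E)² = 0.683 × 0.317 × (1.751/0.1)² = 66.38
Round up: n = 67.

67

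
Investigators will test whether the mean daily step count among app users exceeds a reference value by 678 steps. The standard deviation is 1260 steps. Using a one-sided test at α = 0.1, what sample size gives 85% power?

19

For a one-sample z-test, n = ((z_α + z_β)·σ/δ)².
z_α = 1.282 (one-sided α = 0.1); z_β = 1.036 (power 85% → β = 0.15).
n = (2.318 × 1260 / 678)² = 18.56
Round up: n = 19.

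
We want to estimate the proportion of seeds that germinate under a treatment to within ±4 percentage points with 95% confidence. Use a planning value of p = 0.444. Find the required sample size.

593

For a proportion with margin E = 0.04 at 95% confidence, z = 1.960.
n = p̂(1−p̂)(z/E)² = 0.444 × 0.556 × (1.960/0.04)² = 592.72
Round up: n = 593.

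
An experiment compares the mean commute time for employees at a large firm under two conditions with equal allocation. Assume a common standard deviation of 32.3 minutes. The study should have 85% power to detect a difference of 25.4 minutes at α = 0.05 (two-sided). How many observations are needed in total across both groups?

For two equal groups, n per group = 2·((z_{α/2} + z_β)·σ/δ)².
z_{α/2} = 1.960; z_β = 1.036 (power 85%).
n = 2 × (2.996 × 32.3 / 25.4)² = 2 × 14.52 = 29.04
Round up: n = 30 per group.
Total across both groups: 2 × 30 = 60.

60 total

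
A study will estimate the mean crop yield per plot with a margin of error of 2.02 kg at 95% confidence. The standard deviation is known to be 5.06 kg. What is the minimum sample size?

For a mean, the margin of error is E = z·σ/√n, so n = (zσ/E)².
At 95% confidence, z = 1.960.
n = (1.960 × 5.06 / 2.02)² = 24.11
Round up: n = 25.

25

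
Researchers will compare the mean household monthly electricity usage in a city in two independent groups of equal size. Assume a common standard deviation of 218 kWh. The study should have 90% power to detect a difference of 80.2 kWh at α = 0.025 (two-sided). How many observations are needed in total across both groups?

368 total

For two equal groups, n per group = 2·((z_{α/2} + z_β)·σ/δ)².
z_{α/2} = 2.241; z_β = 1.282 (power 90%).
n = 2 × (3.523 × 218 / 80.2)² = 2 × 91.70 = 183.40
Round up: n = 184 per group.
Total across both groups: 2 × 184 = 368.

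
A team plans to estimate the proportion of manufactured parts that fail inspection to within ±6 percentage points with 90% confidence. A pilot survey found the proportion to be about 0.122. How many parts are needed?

For a proportion with margin E = 0.06 at 90% confidence, z = 1.645.
n = p̂(1−p̂)(z/E)² = 0.122 × 0.878 × (1.645/0.06)² = 80.52
Round up: n = 81.

81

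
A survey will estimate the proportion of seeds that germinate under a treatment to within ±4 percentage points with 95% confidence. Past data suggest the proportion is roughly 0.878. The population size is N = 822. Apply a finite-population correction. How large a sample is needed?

For a proportion with margin E = 0.04 at 95% confidence, z = 1.960.
n = p̂(1−p̂)(z/E)² = 0.878 × 0.122 × (1.960/0.04)² = 257.19 — call this n₀.
Finite-population correction with N = 822: n = n₀ / (1 + (n₀−1)/N) = 257.19 / 1.312 = 196.03
Round up: n = 197.

197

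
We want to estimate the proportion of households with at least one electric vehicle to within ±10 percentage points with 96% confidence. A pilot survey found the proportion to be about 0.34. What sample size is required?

95

For a proportion with margin E = 0.1 at 96% confidence, z = 2.054.
n = p̂(1−p̂)(z/E)² = 0.34 × 0.66 × (2.054/0.1)² = 94.67
Round up: n = 95.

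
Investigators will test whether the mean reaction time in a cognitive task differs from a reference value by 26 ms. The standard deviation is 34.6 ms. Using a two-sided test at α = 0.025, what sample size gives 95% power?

For a one-sample z-test, n = ((z_{α/2} + z_β)·σ/δ)².
z_{α/2} = 2.241 (two-sided α = 0.025); z_β = 1.645 (power 95% → β = 0.05).
n = (3.886 × 34.6 / 26)² = 26.74
Round up: n = 27.

27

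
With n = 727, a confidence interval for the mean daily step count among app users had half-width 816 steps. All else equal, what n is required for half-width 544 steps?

Margin of error scales as 1/√n, so n₂ = n₁·(E₁/E₂)².
n₂ = 727 × (816/544)² = 727 × 2.25 = 1635.75
Round up: n₂ = 1636.

n = 1636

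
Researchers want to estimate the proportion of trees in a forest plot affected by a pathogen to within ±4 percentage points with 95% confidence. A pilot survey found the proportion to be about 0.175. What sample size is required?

For a proportion with margin E = 0.04 at 95% confidence, z = 1.960.
n = p̂(1−p̂)(z/E)² = 0.175 × 0.825 × (1.960/0.04)² = 346.64
Round up: n = 347.

347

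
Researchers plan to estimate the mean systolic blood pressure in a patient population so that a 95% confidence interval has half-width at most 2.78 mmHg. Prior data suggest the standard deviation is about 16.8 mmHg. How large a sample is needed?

n = 141

For a mean, the margin of error is E = z·σ/√n, so n = (zσ/E)².
At 95% confidence, z = 1.960.
n = (1.960 × 16.8 / 2.78)² = 140.29
Round up: n = 141.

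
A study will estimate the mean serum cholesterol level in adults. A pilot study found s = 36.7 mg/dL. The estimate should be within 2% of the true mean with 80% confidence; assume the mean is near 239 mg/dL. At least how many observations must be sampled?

97

For a mean, the margin of error is E = z·σ/√n, so n = (zσ/E)².
At 80% confidence, z = 1.282.
E = 2% of 239 = 4.78 mg/dL.
n = (1.282 × 36.7 / 4.78)² = 96.88
Round up: n = 97.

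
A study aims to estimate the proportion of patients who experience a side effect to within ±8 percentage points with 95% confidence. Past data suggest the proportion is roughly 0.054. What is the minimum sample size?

31

For a proportion with margin E = 0.08 at 95% confidence, z = 1.960.
n = p̂(1−p̂)(z/E)² = 0.054 × 0.946 × (1.960/0.08)² = 30.66
Round up: n = 31.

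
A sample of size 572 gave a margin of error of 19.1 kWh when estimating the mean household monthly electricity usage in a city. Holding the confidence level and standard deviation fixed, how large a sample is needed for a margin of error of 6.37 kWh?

5143

Margin of error scales as 1/√n, so n₂ = n₁·(E₁/E₂)².
n₂ = 572 × (19.1/6.37)² = 572 × 8.991 = 5142.85
Round up: n₂ = 5143.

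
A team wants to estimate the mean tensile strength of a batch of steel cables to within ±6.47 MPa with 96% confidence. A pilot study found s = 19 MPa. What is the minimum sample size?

37

For a mean, the margin of error is E = z·σ/√n, so n = (zσ/E)².
At 96% confidence, z = 2.054.
n = (2.054 × 19 / 6.47)² = 36.38
Round up: n = 37.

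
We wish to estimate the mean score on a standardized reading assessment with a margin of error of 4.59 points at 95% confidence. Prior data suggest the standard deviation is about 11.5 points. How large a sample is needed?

For a mean, the margin of error is E = z·σ/√n, so n = (zσ/E)².
At 95% confidence, z = 1.960.
n = (1.960 × 11.5 / 4.59)² = 24.11
Round up: n = 25.

n = 25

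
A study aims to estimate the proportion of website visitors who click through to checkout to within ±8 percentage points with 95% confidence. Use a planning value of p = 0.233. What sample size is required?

108

For a proportion with margin E = 0.08 at 95% confidence, z = 1.960.
n = p̂(1−p̂)(z/E)² = 0.233 × 0.767 × (1.960/0.08)² = 107.27
Round up: n = 108.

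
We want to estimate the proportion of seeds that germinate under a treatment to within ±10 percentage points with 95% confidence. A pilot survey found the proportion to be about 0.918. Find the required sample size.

n = 29

For a proportion with margin E = 0.1 at 95% confidence, z = 1.960.
n = p̂(1−p̂)(z/E)² = 0.918 × 0.082 × (1.960/0.1)² = 28.92
Round up: n = 29.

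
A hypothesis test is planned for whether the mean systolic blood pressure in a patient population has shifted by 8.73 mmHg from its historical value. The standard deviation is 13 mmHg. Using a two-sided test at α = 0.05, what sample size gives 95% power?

For a one-sample z-test, n = ((z_{α/2} + z_β)·σ/δ)².
z_{α/2} = 1.960 (two-sided α = 0.05); z_β = 1.645 (power 95% → β = 0.05).
n = (3.605 × 13 / 8.73)² = 28.82
Round up: n = 29.

29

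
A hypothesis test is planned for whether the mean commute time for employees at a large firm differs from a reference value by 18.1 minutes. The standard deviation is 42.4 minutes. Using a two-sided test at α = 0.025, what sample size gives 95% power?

n = 83

For a one-sample z-test, n = ((z_{α/2} + z_β)·σ/δ)².
z_{α/2} = 2.241 (two-sided α = 0.025); z_β = 1.645 (power 95% → β = 0.05).
n = (3.886 × 42.4 / 18.1)² = 82.87
Round up: n = 83.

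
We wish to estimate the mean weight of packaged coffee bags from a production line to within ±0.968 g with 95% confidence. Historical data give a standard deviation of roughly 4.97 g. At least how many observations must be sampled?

n = 102

For a mean, the margin of error is E = z·σ/√n, so n = (zσ/E)².
At 95% confidence, z = 1.960.
n = (1.960 × 4.97 / 0.968)² = 101.27
Round up: n = 102.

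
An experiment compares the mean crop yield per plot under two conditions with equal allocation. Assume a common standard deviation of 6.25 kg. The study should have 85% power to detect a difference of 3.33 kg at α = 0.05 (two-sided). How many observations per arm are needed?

For two equal groups, n per group = 2·((z_{α/2} + z_β)·σ/δ)².
z_{α/2} = 1.960; z_β = 1.036 (power 85%).
n = 2 × (2.996 × 6.25 / 3.33)² = 2 × 31.62 = 63.24
Round up: n = 64 per group.

64 per group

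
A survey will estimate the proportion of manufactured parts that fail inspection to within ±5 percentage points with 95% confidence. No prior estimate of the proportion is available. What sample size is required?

n = 385

For a proportion with margin E = 0.05 at 95% confidence, z = 1.960.
With no prior estimate, use p = 0.5, which maximizes p(1−p) at 0.25.
n = 0.25 × (z/E)² = 0.25 × (1.960/0.05)² = 384.16
Round up: n = 385.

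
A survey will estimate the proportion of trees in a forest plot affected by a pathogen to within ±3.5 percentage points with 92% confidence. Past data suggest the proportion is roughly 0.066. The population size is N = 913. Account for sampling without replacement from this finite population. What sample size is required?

133

For a proportion with margin E = 0.035 at 92% confidence, z = 1.751.
n = p̂(1−p̂)(z/E)² = 0.066 × 0.934 × (1.751/0.035)² = 154.29 — call this n₀.
Finite-population correction with N = 913: n = n₀ / (1 + (n₀−1)/N) = 154.29 / 1.168 = 132.10
Round up: n = 133.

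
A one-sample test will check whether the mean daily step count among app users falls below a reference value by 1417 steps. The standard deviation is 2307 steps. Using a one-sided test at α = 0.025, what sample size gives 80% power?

For a one-sample z-test, n = ((z_α + z_β)·σ/δ)².
z_α = 1.960 (one-sided α = 0.025); z_β = 0.842 (power 80% → β = 0.2).
n = (2.802 × 2307 / 1417)² = 20.81
Round up: n = 21.

21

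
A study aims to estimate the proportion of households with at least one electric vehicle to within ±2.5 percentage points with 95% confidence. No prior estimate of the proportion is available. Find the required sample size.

For a proportion with margin E = 0.025 at 95% confidence, z = 1.960.
With no prior estimate, use p = 0.5, which maximizes p(1−p) at 0.25.
n = 0.25 × (z/E)² = 0.25 × (1.960/0.025)² = 1536.64
Round up: n = 1537.

1537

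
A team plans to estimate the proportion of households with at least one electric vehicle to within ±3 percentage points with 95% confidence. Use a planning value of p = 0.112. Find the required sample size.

425

For a proportion with margin E = 0.03 at 95% confidence, z = 1.960.
n = p̂(1−p̂)(z/E)² = 0.112 × 0.888 × (1.960/0.03)² = 424.52
Round up: n = 425.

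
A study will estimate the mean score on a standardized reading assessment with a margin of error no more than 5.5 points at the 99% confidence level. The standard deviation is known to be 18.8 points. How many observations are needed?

78

For a mean, the margin of error is E = z·σ/√n, so n = (zσ/E)².
At 99% confidence, z = 2.576.
n = (2.576 × 18.8 / 5.5)² = 77.53
Round up: n = 78.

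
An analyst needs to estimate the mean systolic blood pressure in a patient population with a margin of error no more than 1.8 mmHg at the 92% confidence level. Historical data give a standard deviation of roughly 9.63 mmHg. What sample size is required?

For a mean, the margin of error is E = z·σ/√n, so n = (zσ/E)².
At 92% confidence, z = 1.751.
n = (1.751 × 9.63 / 1.8)² = 87.76
Round up: n = 88.

88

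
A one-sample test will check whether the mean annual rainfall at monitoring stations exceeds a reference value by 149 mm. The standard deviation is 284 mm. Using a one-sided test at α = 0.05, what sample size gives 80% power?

For a one-sample z-test, n = ((z_α + z_β)·σ/δ)².
z_α = 1.645 (one-sided α = 0.05); z_β = 0.842 (power 80% → β = 0.2).
n = (2.487 × 284 / 149)² = 22.47
Round up: n = 23.

23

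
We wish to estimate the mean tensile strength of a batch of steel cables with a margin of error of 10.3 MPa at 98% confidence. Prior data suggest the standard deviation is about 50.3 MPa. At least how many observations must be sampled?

n = 130

For a mean, the margin of error is E = z·σ/√n, so n = (zσ/E)².
At 98% confidence, z = 2.326.
n = (2.326 × 50.3 / 10.3)² = 129.03
Round up: n = 130.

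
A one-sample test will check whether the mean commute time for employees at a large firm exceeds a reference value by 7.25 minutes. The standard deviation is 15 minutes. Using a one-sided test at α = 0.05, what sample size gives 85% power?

For a one-sample z-test, n = ((z_α + z_β)·σ/δ)².
z_α = 1.645 (one-sided α = 0.05); z_β = 1.036 (power 85% → β = 0.15).
n = (2.681 × 15 / 7.25)² = 30.77
Round up: n = 31.

31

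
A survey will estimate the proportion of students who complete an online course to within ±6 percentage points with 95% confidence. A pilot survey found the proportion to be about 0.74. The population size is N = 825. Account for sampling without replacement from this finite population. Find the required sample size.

165

For a proportion with margin E = 0.06 at 95% confidence, z = 1.960.
n = p̂(1−p̂)(z/E)² = 0.74 × 0.26 × (1.960/0.06)² = 205.31 — call this n₀.
Finite-population correction with N = 825: n = n₀ / (1 + (n₀−1)/N) = 205.31 / 1.248 = 164.51
Round up: n = 165.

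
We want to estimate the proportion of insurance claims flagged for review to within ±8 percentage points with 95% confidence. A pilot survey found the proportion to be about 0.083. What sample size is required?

n = 46

For a proportion with margin E = 0.08 at 95% confidence, z = 1.960.
n = p̂(1−p̂)(z/E)² = 0.083 × 0.917 × (1.960/0.08)² = 45.69
Round up: n = 46.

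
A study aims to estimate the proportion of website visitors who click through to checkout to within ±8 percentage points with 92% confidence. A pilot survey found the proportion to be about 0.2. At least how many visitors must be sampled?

n = 77

For a proportion with margin E = 0.08 at 92% confidence, z = 1.751.
n = p̂(1−p̂)(z/E)² = 0.2 × 0.8 × (1.751/0.08)² = 76.65
Round up: n = 77.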